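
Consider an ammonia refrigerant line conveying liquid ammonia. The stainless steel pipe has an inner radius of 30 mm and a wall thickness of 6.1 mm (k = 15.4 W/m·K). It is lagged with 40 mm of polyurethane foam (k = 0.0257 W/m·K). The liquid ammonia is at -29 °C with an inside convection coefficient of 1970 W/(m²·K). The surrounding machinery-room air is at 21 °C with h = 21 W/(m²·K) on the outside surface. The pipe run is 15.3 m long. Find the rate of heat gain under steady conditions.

Q ≈ 162 W

Radial resistances (cylindrical: R_cond = ln(r_o/r_i)/(2πkL), R_conv = 1/(h·2πrL)):
R_inner film = 1/(h_i·2πr₁L) = 1/(1970×2π×0.03×15.3) = 1.76×10^-4 K/W
R_stainless steel pipe wall = ln(36.1/30)/(2π×15.4×15.3) = 1.25×10^-4 K/W
R_polyurethane foam = ln(76.1/36.1)/(2π×0.0257×15.3) = 0.3019 K/W
R_outer film = 1/(h_o·2πr_oL) = 1/(21×2π×0.0761×15.3) = 0.006509 K/W
R_total = 0.3087 K/W
Q = ΔT/R_total = 50/0.3087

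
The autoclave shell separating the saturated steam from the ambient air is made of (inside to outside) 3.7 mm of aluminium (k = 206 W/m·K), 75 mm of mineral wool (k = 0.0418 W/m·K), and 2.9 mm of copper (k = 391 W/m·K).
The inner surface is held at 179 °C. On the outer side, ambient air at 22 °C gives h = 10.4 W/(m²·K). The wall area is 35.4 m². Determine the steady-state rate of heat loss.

Q ≈ 2940 W

Thermal resistances in series:
R_aluminium = L/(kA) = 0.0037/(206×35.4) = 5.074×10^-7 K/W
R_mineral wool = L/(kA) = 0.075/(0.0418×35.4) = 0.05069 K/W
R_copper = L/(kA) = 0.0029/(391×35.4) = 2.095×10^-7 K/W
R_outer film = 1/(h_o·A) = 1/(10.4×35.4) = 0.002716 K/W
R_total = 0.0534 K/W
Q = ΔT / R_total = 157 / 0.0534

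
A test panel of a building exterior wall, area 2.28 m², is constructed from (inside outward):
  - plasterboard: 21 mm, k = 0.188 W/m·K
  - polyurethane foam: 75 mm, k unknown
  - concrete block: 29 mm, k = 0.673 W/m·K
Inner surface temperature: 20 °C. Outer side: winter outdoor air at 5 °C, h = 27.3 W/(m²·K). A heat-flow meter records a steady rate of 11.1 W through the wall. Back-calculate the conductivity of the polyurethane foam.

k ≈ 0.026 W/(m·K)

Treating each layer as a thermal resistance in series:
R_plasterboard = L/(kA) = 0.021/(0.188×2.28) = 0.04899 K/W
R_concrete block = L/(kA) = 0.029/(0.673×2.28) = 0.0189 K/W
R_outer film = 1/(h_o·A) = 1/(27.3×2.28) = 0.01607 K/W
Sum of known resistances R_other = 0.08396 K/W
Total R = ΔT/Q = 15/11.1 = 1.351 K/W
R_polyurethane foam = R_total − R_other = 1.267 K/W
k = L/(R·A) = 0.075/(1.267×2.28)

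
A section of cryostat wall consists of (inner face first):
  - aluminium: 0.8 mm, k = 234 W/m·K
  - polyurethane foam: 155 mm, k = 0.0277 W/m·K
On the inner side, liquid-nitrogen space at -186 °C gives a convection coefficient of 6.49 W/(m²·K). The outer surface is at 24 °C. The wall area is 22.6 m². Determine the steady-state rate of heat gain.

Q ≈ 825 W

Using the resistance-network approach (series):
R_inner film = 1/(h_i·A) = 1/(6.49×22.6) = 0.006818 K/W
R_aluminium = L/(kA) = 0.0008/(234×22.6) = 1.513×10^-7 K/W
R_polyurethane foam = L/(kA) = 0.155/(0.0277×22.6) = 0.2476 K/W
R_total = 0.2544 K/W
Q = ΔT / R_total = 210 / 0.2544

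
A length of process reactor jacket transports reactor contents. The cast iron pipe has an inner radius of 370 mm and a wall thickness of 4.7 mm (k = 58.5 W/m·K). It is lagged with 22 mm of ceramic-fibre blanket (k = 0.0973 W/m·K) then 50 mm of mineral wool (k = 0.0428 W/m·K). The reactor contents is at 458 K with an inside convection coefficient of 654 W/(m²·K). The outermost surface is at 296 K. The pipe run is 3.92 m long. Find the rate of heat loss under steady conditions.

Treating each annulus and film as a series resistance:
R_inner film = 1/(h_i·2πr₁L) = 1/(654×2π×0.37×3.92) = 1.678×10^-4 K/W
R_cast iron pipe wall = ln(374.7/370)/(2π×58.5×3.92) = 8.761×10^-6 K/W
R_ceramic-fibre blanket = ln(396.7/374.7)/(2π×0.0973×3.92) = 0.02381 K/W
R_mineral wool = ln(446.7/396.7)/(2π×0.0428×3.92) = 0.1126 K/W
R_total = 0.1366 K/W
Q = ΔT/R_total = 162/0.1366

Q ≈ 1190 W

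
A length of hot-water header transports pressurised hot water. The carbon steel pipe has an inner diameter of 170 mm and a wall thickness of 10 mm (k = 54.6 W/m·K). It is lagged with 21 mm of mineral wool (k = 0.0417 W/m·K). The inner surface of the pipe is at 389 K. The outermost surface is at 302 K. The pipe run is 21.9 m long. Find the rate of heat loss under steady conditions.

Cylindrical conduction, so R = ln(r₂/r₁)/(2πkL) per layer, in series:
R_carbon steel pipe wall = ln(95/85)/(2π×54.6×21.9) = 1.48×10^-5 K/W
R_mineral wool = ln(116/95)/(2π×0.0417×21.9) = 0.03481 K/W
R_total = 0.03482 K/W
Q = ΔT/R_total = 87/0.03482

Q ≈ 2500 W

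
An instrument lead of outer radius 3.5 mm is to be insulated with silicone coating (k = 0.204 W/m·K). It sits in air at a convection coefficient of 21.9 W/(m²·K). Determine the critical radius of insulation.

For a cylinder r_cr = k/h = 0.204/21.9
r_cr = 9.32 mm; since the bare radius (3.5 mm) is below r_cr, adding a thin layer of insulation will *increase* heat loss.

r_cr ≈ 9.32 mm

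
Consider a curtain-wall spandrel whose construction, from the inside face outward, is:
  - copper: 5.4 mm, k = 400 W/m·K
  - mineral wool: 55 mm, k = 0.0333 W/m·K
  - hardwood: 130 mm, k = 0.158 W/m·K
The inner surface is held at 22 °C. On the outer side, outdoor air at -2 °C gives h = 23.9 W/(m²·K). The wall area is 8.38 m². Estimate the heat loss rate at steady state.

Series thermal resistances:
R_copper = L/(kA) = 0.0054/(400×8.38) = 1.611×10^-6 K/W
R_mineral wool = L/(kA) = 0.055/(0.0333×8.38) = 0.1971 K/W
R_hardwood = L/(kA) = 0.13/(0.158×8.38) = 0.09818 K/W
R_outer film = 1/(h_o·A) = 1/(23.9×8.38) = 0.004993 K/W
R_total = 0.3003 K/W
Q = ΔT / R_total = 24 / 0.3003

Q ≈ 79.9 W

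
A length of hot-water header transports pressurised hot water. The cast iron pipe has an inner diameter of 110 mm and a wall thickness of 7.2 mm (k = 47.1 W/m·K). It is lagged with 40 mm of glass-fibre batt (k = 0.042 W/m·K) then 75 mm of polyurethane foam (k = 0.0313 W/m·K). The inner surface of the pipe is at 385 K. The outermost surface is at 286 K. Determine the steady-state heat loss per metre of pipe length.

q′ ≈ 21.2 W/m

Cylindrical conduction, so R = ln(r₂/r₁)/(2πkL) per layer, in series:
R_cast iron pipe wall = ln(62.2/55)/(2π×47.1×1) = 4.157×10^-4 K/W
R_glass-fibre batt = ln(102.2/62.2)/(2π×0.042×1) = 1.882 K/W
R_polyurethane foam = ln(177.2/102.2)/(2π×0.0313×1) = 2.798 K/W
R_total = 4.681 K/W
Q = ΔT/R_total = 99/4.681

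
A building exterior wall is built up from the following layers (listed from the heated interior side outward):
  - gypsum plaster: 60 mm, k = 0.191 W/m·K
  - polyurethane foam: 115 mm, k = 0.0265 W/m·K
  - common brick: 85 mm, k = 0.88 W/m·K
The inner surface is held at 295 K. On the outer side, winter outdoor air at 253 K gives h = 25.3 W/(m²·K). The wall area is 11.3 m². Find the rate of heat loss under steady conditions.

Q ≈ 99.1 W

Series thermal resistances:
R_gypsum plaster = L/(kA) = 0.06/(0.191×11.3) = 0.0278 K/W
R_polyurethane foam = L/(kA) = 0.115/(0.0265×11.3) = 0.384 K/W
R_common brick = L/(kA) = 0.085/(0.88×11.3) = 0.008548 K/W
R_outer film = 1/(h_o·A) = 1/(25.3×11.3) = 0.003498 K/W
R_total = 0.4239 K/W
Q = ΔT / R_total = 42 / 0.4239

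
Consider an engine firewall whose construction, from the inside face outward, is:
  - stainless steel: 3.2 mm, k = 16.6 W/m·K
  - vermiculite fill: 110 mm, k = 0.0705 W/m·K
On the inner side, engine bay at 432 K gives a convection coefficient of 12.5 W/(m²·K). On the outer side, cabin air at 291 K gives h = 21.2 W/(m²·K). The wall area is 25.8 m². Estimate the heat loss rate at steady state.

Thermal resistances in series:
R_inner film = 1/(h_i·A) = 1/(12.5×25.8) = 0.003101 K/W
R_stainless steel = L/(kA) = 0.0032/(16.6×25.8) = 7.472×10^-6 K/W
R_vermiculite fill = L/(kA) = 0.11/(0.0705×25.8) = 0.06048 K/W
R_outer film = 1/(h_o·A) = 1/(21.2×25.8) = 0.001828 K/W
R_total = 0.06541 K/W
Q = ΔT / R_total = 141 / 0.06541

Q ≈ 2160 W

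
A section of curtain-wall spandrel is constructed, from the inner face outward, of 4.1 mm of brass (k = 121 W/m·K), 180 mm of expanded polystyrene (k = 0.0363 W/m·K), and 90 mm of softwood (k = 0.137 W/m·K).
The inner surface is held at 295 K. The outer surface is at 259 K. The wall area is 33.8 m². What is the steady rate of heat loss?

Series thermal resistances:
R_brass = L/(kA) = 0.0041/(121×33.8) = 1.002×10^-6 K/W
R_expanded polystyrene = L/(kA) = 0.18/(0.0363×33.8) = 0.1467 K/W
R_softwood = L/(kA) = 0.09/(0.137×33.8) = 0.01944 K/W
R_total = 0.1661 K/W
Q = ΔT / R_total = 36 / 0.1661

Q ≈ 217 W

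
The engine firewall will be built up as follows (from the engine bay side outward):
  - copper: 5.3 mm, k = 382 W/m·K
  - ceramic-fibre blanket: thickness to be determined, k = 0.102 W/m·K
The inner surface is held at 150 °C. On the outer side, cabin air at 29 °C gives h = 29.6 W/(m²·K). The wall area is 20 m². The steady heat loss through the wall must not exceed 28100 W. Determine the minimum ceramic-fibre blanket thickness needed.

Thermal resistances in series:
R_copper = L/(kA) = 0.0053/(382×20) = 6.937×10^-7 K/W
R_outer film = 1/(h_o·A) = 1/(29.6×20) = 0.001689 K/W
Sum of the known resistances R_other = 0.00169 K/W
Required total resistance R_tot = ΔT/Q_allow = 121/28100 = 0.004306 K/W
R_ceramic-fibre blanket = R_tot − R_other = 0.002616 K/W
L = R·k·A = 0.002616×0.102×20

L ≈ 5.34 mm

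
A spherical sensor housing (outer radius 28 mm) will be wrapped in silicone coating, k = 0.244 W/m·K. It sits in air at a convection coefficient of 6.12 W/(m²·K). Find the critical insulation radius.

For a sphere r_cr = 2k/h = 2×0.244/6.12
r_cr = 79.7 mm; since the bare radius (28 mm) is below r_cr, adding a thin layer of insulation will *increase* heat loss.

r_cr ≈ 79.7 mm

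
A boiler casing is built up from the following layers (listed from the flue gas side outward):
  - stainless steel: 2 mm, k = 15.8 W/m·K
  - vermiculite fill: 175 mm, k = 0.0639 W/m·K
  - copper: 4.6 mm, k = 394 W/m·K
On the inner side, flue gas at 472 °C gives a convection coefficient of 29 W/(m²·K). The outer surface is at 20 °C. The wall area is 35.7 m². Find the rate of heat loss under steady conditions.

Q ≈ 5820 W

Using the resistance-network approach (series):
R_inner film = 1/(h_i·A) = 1/(29×35.7) = 9.659×10^-4 K/W
R_stainless steel = L/(kA) = 0.002/(15.8×35.7) = 3.546×10^-6 K/W
R_vermiculite fill = L/(kA) = 0.175/(0.0639×35.7) = 0.07671 K/W
R_copper = L/(kA) = 0.0046/(394×35.7) = 3.27×10^-7 K/W
R_total = 0.07768 K/W
Q = ΔT / R_total = 452 / 0.07768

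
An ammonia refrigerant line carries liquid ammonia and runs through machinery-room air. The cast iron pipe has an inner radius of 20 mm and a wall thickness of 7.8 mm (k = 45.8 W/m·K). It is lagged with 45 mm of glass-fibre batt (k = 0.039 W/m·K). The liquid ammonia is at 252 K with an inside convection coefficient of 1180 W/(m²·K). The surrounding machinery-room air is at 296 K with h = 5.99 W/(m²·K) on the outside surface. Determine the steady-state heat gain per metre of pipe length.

q′ ≈ 10.2 W/m

Per-layer cylindrical resistances, series-summed:
R_inner film = 1/(h_i·2πr₁L) = 1/(1180×2π×0.02×1) = 0.006744 K/W
R_cast iron pipe wall = ln(27.8/20)/(2π×45.8×1) = 0.001144 K/W
R_glass-fibre batt = ln(72.8/27.8)/(2π×0.039×1) = 3.929 K/W
R_outer film = 1/(h_o·2πr_oL) = 1/(5.99×2π×0.0728×1) = 0.365 K/W
R_total = 4.301 K/W
Q = ΔT/R_total = 44/4.301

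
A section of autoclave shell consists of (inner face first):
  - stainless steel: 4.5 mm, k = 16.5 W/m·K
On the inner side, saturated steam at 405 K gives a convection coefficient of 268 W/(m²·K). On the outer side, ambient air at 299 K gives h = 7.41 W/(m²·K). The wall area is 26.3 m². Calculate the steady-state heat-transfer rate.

Q ≈ 20100 W

Treating each layer as a thermal resistance in series:
R_inner film = 1/(h_i·A) = 1/(268×26.3) = 1.419×10^-4 K/W
R_stainless steel = L/(kA) = 0.0045/(16.5×26.3) = 1.037×10^-5 K/W
R_outer film = 1/(h_o·A) = 1/(7.41×26.3) = 0.005131 K/W
R_total = 0.005284 K/W
Q = ΔT / R_total = 106 / 0.005284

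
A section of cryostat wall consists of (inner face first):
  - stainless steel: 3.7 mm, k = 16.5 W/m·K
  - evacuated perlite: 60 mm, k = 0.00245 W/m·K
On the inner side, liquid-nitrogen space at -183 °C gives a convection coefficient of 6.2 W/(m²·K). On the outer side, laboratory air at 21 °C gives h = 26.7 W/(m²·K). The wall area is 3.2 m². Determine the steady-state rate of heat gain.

Q ≈ 26.4 W

Using the resistance-network approach (series):
R_inner film = 1/(h_i·A) = 1/(6.2×3.2) = 0.0504 K/W
R_stainless steel = L/(kA) = 0.0037/(16.5×3.2) = 7.008×10^-5 K/W
R_evacuated perlite = L/(kA) = 0.06/(0.00245×3.2) = 7.653 K/W
R_outer film = 1/(h_o·A) = 1/(26.7×3.2) = 0.0117 K/W
R_total = 7.715 K/W
Q = ΔT / R_total = 204 / 7.715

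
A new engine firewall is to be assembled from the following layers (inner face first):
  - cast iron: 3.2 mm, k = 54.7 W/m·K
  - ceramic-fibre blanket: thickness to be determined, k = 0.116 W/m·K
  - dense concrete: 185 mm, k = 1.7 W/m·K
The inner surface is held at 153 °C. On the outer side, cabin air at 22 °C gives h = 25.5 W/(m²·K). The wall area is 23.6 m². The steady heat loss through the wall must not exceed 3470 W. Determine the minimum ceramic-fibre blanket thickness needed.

L ≈ 86.2 mm

Treating each layer as a thermal resistance in series:
R_cast iron = L/(kA) = 0.0032/(54.7×23.6) = 2.479×10^-6 K/W
R_dense concrete = L/(kA) = 0.185/(1.7×23.6) = 0.004611 K/W
R_outer film = 1/(h_o·A) = 1/(25.5×23.6) = 0.001662 K/W
Sum of the known resistances R_other = 0.006275 K/W
Required total resistance R_tot = ΔT/Q_allow = 131/3470 = 0.03775 K/W
R_ceramic-fibre blanket = R_tot − R_other = 0.03148 K/W
L = R·k·A = 0.03148×0.116×23.6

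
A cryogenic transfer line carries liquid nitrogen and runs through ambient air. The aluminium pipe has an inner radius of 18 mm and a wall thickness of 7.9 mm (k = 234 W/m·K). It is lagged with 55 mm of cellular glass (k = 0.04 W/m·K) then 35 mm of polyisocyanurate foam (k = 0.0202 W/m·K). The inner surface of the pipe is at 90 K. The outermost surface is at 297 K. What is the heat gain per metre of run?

Radial resistances (cylindrical: R_cond = ln(r_o/r_i)/(2πkL), R_conv = 1/(h·2πrL)):
R_aluminium pipe wall = ln(25.9/18)/(2π×234×1) = 2.475×10^-4 K/W
R_cellular glass = ln(80.9/25.9)/(2π×0.04×1) = 4.532 K/W
R_polyisocyanurate foam = ln(115.9/80.9)/(2π×0.0202×1) = 2.833 K/W
R_total = 7.365 K/W
Q = ΔT/R_total = 207/7.365

q′ ≈ 28.1 W/m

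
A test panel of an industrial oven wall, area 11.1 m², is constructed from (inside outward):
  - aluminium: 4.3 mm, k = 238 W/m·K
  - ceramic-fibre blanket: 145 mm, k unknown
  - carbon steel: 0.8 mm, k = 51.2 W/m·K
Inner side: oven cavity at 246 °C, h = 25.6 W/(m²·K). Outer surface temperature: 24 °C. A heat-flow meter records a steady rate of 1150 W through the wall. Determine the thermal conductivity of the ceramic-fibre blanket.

k ≈ 0.0689 W/(m·K)

Treating each layer as a thermal resistance in series:
R_inner film = 1/(h_i·A) = 1/(25.6×11.1) = 0.003519 K/W
R_aluminium = L/(kA) = 0.0043/(238×11.1) = 1.628×10^-6 K/W
R_carbon steel = L/(kA) = 0.0008/(51.2×11.1) = 1.408×10^-6 K/W
Sum of known resistances R_other = 0.003522 K/W
Total R = ΔT/Q = 222/1150 = 0.193 K/W
R_ceramic-fibre blanket = R_total − R_other = 0.1895 K/W
k = L/(R·A) = 0.145/(0.1895×11.1)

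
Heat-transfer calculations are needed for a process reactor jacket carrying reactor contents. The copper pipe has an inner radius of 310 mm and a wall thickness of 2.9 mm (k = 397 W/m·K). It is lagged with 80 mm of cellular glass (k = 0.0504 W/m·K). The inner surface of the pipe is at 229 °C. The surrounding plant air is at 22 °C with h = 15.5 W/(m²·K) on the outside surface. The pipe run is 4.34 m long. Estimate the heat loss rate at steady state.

Q ≈ 1210 W

For a radial system each layer contributes R = ln(r_out/r_in)/(2πkL); films add R = 1/(hA).
R_copper pipe wall = ln(312.9/310)/(2π×397×4.34) = 8.601×10^-7 K/W
R_cellular glass = ln(392.9/312.9)/(2π×0.0504×4.34) = 0.1657 K/W
R_outer film = 1/(h_o·2πr_oL) = 1/(15.5×2π×0.3929×4.34) = 0.006022 K/W
R_total = 0.1717 K/W
Q = ΔT/R_total = 207/0.1717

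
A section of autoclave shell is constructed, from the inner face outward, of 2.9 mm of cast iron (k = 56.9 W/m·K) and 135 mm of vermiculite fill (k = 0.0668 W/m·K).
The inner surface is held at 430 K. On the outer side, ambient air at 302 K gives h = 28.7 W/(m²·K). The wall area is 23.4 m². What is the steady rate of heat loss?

Model the wall as resistances in series:
R_cast iron = L/(kA) = 0.0029/(56.9×23.4) = 2.178×10^-6 K/W
R_vermiculite fill = L/(kA) = 0.135/(0.0668×23.4) = 0.08637 K/W
R_outer film = 1/(h_o·A) = 1/(28.7×23.4) = 0.001489 K/W
R_total = 0.08786 K/W
Q = ΔT / R_total = 128 / 0.08786

Q ≈ 1460 W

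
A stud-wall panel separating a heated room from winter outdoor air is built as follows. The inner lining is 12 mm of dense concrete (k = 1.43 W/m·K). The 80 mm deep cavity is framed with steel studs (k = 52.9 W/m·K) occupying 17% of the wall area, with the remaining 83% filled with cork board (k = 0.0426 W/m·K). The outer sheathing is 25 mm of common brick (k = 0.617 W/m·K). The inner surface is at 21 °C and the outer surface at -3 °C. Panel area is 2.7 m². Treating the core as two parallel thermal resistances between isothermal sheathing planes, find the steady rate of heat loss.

Sheathing layers in series; stud and cavity paths in parallel between them.
R_inner = 0.012/(1.43×2.7) = 0.003108 K/W
R_stud  = 0.08/(52.9×0.17×2.7) = 0.003295 K/W
R_cav   = 0.08/(0.0426×0.83×2.7) = 0.838 K/W
1/R_core = 1/R_stud + 1/R_cav → R_core = 0.003282 K/W
R_outer = 0.025/(0.617×2.7) = 0.01501 K/W
R_total = 0.0214 K/W
Q = ΔT/R_total = 24/0.0214

Q ≈ 1120 W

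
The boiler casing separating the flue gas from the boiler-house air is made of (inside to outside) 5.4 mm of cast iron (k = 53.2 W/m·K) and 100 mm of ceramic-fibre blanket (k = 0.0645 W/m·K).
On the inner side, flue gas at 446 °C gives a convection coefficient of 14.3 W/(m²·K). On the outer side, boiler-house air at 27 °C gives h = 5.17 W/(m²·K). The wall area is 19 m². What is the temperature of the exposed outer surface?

T ≈ 71.7 °C

Treating each layer as a thermal resistance in series:
R_inner film = 1/(h_i·A) = 1/(14.3×19) = 0.003681 K/W
R_cast iron = L/(kA) = 0.0054/(53.2×19) = 5.342×10^-6 K/W
R_ceramic-fibre blanket = L/(kA) = 0.1/(0.0645×19) = 0.0816 K/W
R_outer film = 1/(h_o·A) = 1/(5.17×19) = 0.01018 K/W
R_total = 0.09547 K/W;  Q = ΔT/R_total = 419/0.09547 = 4389 W
T_interface = T_inner − Q·ΣR(inner→interface) = 446 − 4390×0.08529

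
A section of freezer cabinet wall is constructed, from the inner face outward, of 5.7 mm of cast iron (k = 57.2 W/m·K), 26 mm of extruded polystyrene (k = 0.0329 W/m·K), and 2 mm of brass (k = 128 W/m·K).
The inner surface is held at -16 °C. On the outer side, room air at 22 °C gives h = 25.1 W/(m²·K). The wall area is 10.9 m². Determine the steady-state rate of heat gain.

Thermal resistances in series:
R_cast iron = L/(kA) = 0.0057/(57.2×10.9) = 9.142×10^-6 K/W
R_extruded polystyrene = L/(kA) = 0.026/(0.0329×10.9) = 0.0725 K/W
R_brass = L/(kA) = 0.002/(128×10.9) = 1.433×10^-6 K/W
R_outer film = 1/(h_o·A) = 1/(25.1×10.9) = 0.003655 K/W
R_total = 0.07617 K/W
Q = ΔT / R_total = 38 / 0.07617

Q ≈ 499 W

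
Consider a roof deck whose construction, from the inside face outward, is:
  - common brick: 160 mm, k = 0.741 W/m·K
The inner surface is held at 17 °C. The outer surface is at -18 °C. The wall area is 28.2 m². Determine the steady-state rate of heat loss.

Thermal resistances in series:
R_common brick = L/(kA) = 0.16/(0.741×28.2) = 0.007657 K/W
R_total = 0.007657 K/W
Q = ΔT / R_total = 35 / 0.007657

Q ≈ 4570 W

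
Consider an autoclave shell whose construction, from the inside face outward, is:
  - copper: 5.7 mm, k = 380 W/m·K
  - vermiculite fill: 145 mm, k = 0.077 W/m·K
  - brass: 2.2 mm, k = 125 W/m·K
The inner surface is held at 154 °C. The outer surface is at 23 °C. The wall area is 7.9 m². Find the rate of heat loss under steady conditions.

Treating each layer as a thermal resistance in series:
R_copper = L/(kA) = 0.0057/(380×7.9) = 1.899×10^-6 K/W
R_vermiculite fill = L/(kA) = 0.145/(0.077×7.9) = 0.2384 K/W
R_brass = L/(kA) = 0.0022/(125×7.9) = 2.228×10^-6 K/W
R_total = 0.2384 K/W
Q = ΔT / R_total = 131 / 0.2384

Q ≈ 550 W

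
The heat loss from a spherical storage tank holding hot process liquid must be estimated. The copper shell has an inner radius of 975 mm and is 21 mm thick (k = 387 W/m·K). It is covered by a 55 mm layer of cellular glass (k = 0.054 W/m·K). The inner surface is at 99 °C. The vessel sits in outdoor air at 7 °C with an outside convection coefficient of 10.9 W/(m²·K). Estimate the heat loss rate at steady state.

Spherical conduction: R = (1/r_in − 1/r_out)/(4πk) per layer; series-sum.
R_copper shell = (1/0.975 − 1/0.996)/(4π×387) = 4.447×10^-6 K/W
R_cellular glass = (1/0.996 − 1/1.051)/(4π×0.054) = 0.07743 K/W
R_outer film = 1/(h·4πr_o²) = 1/(10.9×4π×1.051²) = 0.006609 K/W
R_total = 0.08404 K/W
Q = ΔT/R_total = 92/0.08404

Q ≈ 1090 W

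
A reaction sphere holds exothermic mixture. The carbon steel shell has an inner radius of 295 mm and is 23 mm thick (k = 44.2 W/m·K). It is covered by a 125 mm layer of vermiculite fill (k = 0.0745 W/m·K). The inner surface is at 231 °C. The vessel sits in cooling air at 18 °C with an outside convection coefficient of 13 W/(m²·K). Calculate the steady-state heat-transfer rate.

For a spherical shell R = (1/r₁ − 1/r₂)/(4πk); film R = 1/(h·4πr²). In series:
R_carbon steel shell = (1/0.295 − 1/0.318)/(4π×44.2) = 4.414×10^-4 K/W
R_vermiculite fill = (1/0.318 − 1/0.443)/(4π×0.0745) = 0.9478 K/W
R_outer film = 1/(h·4πr_o²) = 1/(13×4π×0.443²) = 0.03119 K/W
R_total = 0.9794 K/W
Q = ΔT/R_total = 213/0.9794

Q ≈ 217 W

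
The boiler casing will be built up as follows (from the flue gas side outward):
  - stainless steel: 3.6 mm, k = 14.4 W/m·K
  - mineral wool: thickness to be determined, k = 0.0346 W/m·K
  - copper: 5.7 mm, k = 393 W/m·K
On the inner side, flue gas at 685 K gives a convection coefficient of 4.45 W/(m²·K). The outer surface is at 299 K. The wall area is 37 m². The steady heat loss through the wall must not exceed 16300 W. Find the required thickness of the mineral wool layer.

Model the wall as resistances in series:
R_inner film = 1/(h_i·A) = 1/(4.45×37) = 0.006073 K/W
R_stainless steel = L/(kA) = 0.0036/(14.4×37) = 6.757×10^-6 K/W
R_copper = L/(kA) = 0.0057/(393×37) = 3.92×10^-7 K/W
Sum of the known resistances R_other = 0.006081 K/W
Required total resistance R_tot = ΔT/Q_allow = 386/16300 = 0.02368 K/W
R_mineral wool = R_tot − R_other = 0.0176 K/W
L = R·k·A = 0.0176×0.0346×37

L ≈ 22.5 mm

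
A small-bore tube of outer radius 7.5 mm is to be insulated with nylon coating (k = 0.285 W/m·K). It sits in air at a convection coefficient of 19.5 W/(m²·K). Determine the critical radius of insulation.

r_cr ≈ 14.6 mm

For a cylinder r_cr = k/h = 0.285/19.5
r_cr = 14.6 mm; since the bare radius (7.5 mm) is below r_cr, adding a thin layer of insulation will *increase* heat loss.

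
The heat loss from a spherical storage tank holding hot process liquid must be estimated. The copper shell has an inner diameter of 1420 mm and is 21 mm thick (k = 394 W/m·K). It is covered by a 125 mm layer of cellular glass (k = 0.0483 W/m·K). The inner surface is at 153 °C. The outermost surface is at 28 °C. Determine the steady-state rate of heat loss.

For a spherical shell R = (1/r₁ − 1/r₂)/(4πk); film R = 1/(h·4πr²). In series:
R_copper shell = (1/0.71 − 1/0.731)/(4π×394) = 8.172×10^-6 K/W
R_cellular glass = (1/0.731 − 1/0.856)/(4π×0.0483) = 0.3291 K/W
R_total = 0.3291 K/W
Q = ΔT/R_total = 125/0.3291

Q ≈ 380 W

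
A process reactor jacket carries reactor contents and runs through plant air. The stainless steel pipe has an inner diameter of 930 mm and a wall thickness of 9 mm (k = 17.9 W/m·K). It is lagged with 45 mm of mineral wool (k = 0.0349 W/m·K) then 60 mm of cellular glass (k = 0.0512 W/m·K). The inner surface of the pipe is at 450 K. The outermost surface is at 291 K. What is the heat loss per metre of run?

Per-layer cylindrical resistances, series-summed:
R_stainless steel pipe wall = ln(474/465)/(2π×17.9×1) = 1.704×10^-4 K/W
R_mineral wool = ln(519/474)/(2π×0.0349×1) = 0.4136 K/W
R_cellular glass = ln(579/519)/(2π×0.0512×1) = 0.3401 K/W
R_total = 0.7538 K/W
Q = ΔT/R_total = 159/0.7538

q′ ≈ 211 W/m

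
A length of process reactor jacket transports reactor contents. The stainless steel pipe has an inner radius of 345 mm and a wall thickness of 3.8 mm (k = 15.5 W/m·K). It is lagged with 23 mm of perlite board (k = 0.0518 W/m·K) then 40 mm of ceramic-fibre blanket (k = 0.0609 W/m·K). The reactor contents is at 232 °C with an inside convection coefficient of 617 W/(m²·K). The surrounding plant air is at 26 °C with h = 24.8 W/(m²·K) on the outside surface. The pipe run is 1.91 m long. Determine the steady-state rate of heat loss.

Q ≈ 820 W

Treating each annulus and film as a series resistance:
R_inner film = 1/(h_i·2πr₁L) = 1/(617×2π×0.345×1.91) = 3.915×10^-4 K/W
R_stainless steel pipe wall = ln(348.8/345)/(2π×15.5×1.91) = 5.889×10^-5 K/W
R_perlite board = ln(371.8/348.8)/(2π×0.0518×1.91) = 0.1027 K/W
R_ceramic-fibre blanket = ln(411.8/371.8)/(2π×0.0609×1.91) = 0.1398 K/W
R_outer film = 1/(h_o·2πr_oL) = 1/(24.8×2π×0.4118×1.91) = 0.008159 K/W
R_total = 0.2511 K/W
Q = ΔT/R_total = 206/0.2511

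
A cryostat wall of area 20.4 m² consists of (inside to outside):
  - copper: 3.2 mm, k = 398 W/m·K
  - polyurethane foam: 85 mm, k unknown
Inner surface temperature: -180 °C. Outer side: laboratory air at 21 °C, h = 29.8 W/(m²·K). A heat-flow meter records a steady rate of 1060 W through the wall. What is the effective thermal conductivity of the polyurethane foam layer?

k ≈ 0.0222 W/(m·K)

Thermal resistances in series:
R_copper = L/(kA) = 0.0032/(398×20.4) = 3.941×10^-7 K/W
R_outer film = 1/(h_o·A) = 1/(29.8×20.4) = 0.001645 K/W
Sum of known resistances R_other = 0.001645 K/W
Total R = ΔT/Q = 201/1060 = 0.1896 K/W
R_polyurethane foam = R_total − R_other = 0.188 K/W
k = L/(R·A) = 0.085/(0.188×20.4)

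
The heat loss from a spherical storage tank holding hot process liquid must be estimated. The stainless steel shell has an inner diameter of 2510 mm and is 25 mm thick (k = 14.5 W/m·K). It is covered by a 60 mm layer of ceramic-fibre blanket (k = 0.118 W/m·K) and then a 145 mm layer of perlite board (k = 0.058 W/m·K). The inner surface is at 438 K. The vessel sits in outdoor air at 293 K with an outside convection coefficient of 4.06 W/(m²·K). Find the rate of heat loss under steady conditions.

Radial (spherical) resistances in series:
R_stainless steel shell = (1/1.255 − 1/1.28)/(4π×14.5) = 8.541×10^-5 K/W
R_ceramic-fibre blanket = (1/1.28 − 1/1.34)/(4π×0.118) = 0.02359 K/W
R_perlite board = (1/1.34 − 1/1.485)/(4π×0.058) = 0.09998 K/W
R_outer film = 1/(h·4πr_o²) = 1/(4.06×4π×1.485²) = 0.008888 K/W
R_total = 0.1325 K/W
Q = ΔT/R_total = 145/0.1325

Q ≈ 1090 W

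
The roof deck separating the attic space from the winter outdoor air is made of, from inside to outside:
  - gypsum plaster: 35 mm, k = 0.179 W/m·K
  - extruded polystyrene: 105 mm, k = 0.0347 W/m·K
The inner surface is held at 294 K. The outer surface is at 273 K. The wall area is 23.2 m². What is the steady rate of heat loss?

Treating each layer as a thermal resistance in series:
R_gypsum plaster = L/(kA) = 0.035/(0.179×23.2) = 0.008428 K/W
R_extruded polystyrene = L/(kA) = 0.105/(0.0347×23.2) = 0.1304 K/W
R_total = 0.1389 K/W
Q = ΔT / R_total = 21 / 0.1389

Q ≈ 151 W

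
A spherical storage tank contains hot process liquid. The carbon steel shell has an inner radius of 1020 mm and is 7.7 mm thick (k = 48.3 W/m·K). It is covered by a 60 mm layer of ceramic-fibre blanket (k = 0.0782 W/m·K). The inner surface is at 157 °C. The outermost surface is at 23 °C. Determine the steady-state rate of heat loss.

Q ≈ 2450 W

For a spherical shell R = (1/r₁ − 1/r₂)/(4πk); film R = 1/(h·4πr²). In series:
R_carbon steel shell = (1/1.02 − 1/1.0277)/(4π×48.3) = 1.21×10^-5 K/W
R_ceramic-fibre blanket = (1/1.0277 − 1/1.0877)/(4π×0.0782) = 0.05462 K/W
R_total = 0.05463 K/W
Q = ΔT/R_total = 134/0.05463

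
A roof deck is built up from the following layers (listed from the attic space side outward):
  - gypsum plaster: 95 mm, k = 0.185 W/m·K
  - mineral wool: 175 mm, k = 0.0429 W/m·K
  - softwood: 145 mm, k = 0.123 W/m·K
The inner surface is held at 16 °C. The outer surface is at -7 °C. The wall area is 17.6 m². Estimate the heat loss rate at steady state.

Q ≈ 70.1 W

Treating each layer as a thermal resistance in series:
R_gypsum plaster = L/(kA) = 0.095/(0.185×17.6) = 0.02918 K/W
R_mineral wool = L/(kA) = 0.175/(0.0429×17.6) = 0.2318 K/W
R_softwood = L/(kA) = 0.145/(0.123×17.6) = 0.06698 K/W
R_total = 0.3279 K/W
Q = ΔT / R_total = 23 / 0.3279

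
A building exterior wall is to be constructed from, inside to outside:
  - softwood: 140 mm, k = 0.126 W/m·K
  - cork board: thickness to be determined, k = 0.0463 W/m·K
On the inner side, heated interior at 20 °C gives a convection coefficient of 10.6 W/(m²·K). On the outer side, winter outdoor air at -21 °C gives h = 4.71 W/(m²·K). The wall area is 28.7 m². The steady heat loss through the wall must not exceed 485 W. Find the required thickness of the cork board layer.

L ≈ 46.7 mm

Treating each layer as a thermal resistance in series:
R_inner film = 1/(h_i·A) = 1/(10.6×28.7) = 0.003287 K/W
R_softwood = L/(kA) = 0.14/(0.126×28.7) = 0.03871 K/W
R_outer film = 1/(h_o·A) = 1/(4.71×28.7) = 0.007398 K/W
Sum of the known resistances R_other = 0.0494 K/W
Required total resistance R_tot = ΔT/Q_allow = 41/485 = 0.08454 K/W
R_cork board = R_tot − R_other = 0.03514 K/W
L = R·k·A = 0.03514×0.0463×28.7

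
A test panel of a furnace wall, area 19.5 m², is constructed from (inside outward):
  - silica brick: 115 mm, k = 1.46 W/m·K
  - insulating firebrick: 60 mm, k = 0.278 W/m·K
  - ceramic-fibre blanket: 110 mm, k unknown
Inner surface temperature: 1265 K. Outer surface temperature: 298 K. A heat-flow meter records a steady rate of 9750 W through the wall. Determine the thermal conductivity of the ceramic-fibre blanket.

Treating each layer as a thermal resistance in series:
R_silica brick = L/(kA) = 0.115/(1.46×19.5) = 0.004039 K/W
R_insulating firebrick = L/(kA) = 0.06/(0.278×19.5) = 0.01107 K/W
Sum of known resistances R_other = 0.01511 K/W
Total R = ΔT/Q = 967/9750 = 0.09918 K/W
R_ceramic-fibre blanket = R_total − R_other = 0.08407 K/W
k = L/(R·A) = 0.11/(0.08407×19.5)

k ≈ 0.0671 W/(m·K)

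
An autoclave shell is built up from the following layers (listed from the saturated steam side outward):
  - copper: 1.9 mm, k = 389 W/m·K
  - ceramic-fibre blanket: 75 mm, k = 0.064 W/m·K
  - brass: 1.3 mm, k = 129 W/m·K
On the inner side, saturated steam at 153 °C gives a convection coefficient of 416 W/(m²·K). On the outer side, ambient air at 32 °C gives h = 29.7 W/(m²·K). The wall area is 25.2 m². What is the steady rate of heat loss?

Treating each layer as a thermal resistance in series:
R_inner film = 1/(h_i·A) = 1/(416×25.2) = 9.539×10^-5 K/W
R_copper = L/(kA) = 0.0019/(389×25.2) = 1.938×10^-7 K/W
R_ceramic-fibre blanket = L/(kA) = 0.075/(0.064×25.2) = 0.0465 K/W
R_brass = L/(kA) = 0.0013/(129×25.2) = 3.999×10^-7 K/W
R_outer film = 1/(h_o·A) = 1/(29.7×25.2) = 0.001336 K/W
R_total = 0.04794 K/W
Q = ΔT / R_total = 121 / 0.04794

Q ≈ 2520 W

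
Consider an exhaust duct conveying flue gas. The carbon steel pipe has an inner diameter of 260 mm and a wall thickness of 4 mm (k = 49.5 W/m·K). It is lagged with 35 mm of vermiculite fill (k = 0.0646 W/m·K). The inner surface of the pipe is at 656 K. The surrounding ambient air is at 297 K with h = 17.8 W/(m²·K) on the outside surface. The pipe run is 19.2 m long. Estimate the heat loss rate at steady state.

Q ≈ 11000 W

Cylindrical conduction, so R = ln(r₂/r₁)/(2πkL) per layer, in series:
R_carbon steel pipe wall = ln(134/130)/(2π×49.5×19.2) = 5.075×10^-6 K/W
R_vermiculite fill = ln(169/134)/(2π×0.0646×19.2) = 0.02978 K/W
R_outer film = 1/(h_o·2πr_oL) = 1/(17.8×2π×0.169×19.2) = 0.002756 K/W
R_total = 0.03254 K/W
Q = ΔT/R_total = 359/0.03254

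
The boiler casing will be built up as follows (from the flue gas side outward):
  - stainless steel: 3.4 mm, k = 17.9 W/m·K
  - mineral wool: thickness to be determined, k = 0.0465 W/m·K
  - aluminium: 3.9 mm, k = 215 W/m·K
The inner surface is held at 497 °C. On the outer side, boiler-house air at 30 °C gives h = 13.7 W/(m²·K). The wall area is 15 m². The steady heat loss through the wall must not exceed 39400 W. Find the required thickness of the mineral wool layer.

Model the wall as resistances in series:
R_stainless steel = L/(kA) = 0.0034/(17.9×15) = 1.266×10^-5 K/W
R_aluminium = L/(kA) = 0.0039/(215×15) = 1.209×10^-6 K/W
R_outer film = 1/(h_o·A) = 1/(13.7×15) = 0.004866 K/W
Sum of the known resistances R_other = 0.00488 K/W
Required total resistance R_tot = ΔT/Q_allow = 467/39400 = 0.01185 K/W
R_mineral wool = R_tot − R_other = 0.006973 K/W
L = R·k·A = 0.006973×0.0465×15

L ≈ 4.86 mm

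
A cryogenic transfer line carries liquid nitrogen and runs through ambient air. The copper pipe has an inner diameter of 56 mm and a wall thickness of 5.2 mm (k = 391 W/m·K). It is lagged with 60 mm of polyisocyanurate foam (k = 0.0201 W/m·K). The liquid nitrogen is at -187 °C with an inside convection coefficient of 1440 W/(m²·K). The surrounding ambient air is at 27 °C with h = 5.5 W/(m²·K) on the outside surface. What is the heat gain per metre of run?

q′ ≈ 25.2 W/m

Cylindrical conduction, so R = ln(r₂/r₁)/(2πkL) per layer, in series:
R_inner film = 1/(h_i·2πr₁L) = 1/(1440×2π×0.028×1) = 0.003947 K/W
R_copper pipe wall = ln(33.2/28)/(2π×391×1) = 6.934×10^-5 K/W
R_polyisocyanurate foam = ln(93.2/33.2)/(2π×0.0201×1) = 8.173 K/W
R_outer film = 1/(h_o·2πr_oL) = 1/(5.5×2π×0.0932×1) = 0.3105 K/W
R_total = 8.488 K/W
Q = ΔT/R_total = 214/8.488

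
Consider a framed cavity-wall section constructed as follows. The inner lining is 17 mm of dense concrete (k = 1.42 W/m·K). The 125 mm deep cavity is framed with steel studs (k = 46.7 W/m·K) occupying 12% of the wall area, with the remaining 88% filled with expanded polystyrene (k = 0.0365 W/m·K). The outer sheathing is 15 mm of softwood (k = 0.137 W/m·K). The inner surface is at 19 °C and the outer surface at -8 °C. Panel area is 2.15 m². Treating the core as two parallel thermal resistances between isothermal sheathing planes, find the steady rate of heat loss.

Q ≈ 404 W

Sheathing layers in series; stud and cavity paths in parallel between them.
R_inner = 0.017/(1.42×2.15) = 0.005568 K/W
R_stud  = 0.125/(46.7×0.12×2.15) = 0.01037 K/W
R_cav   = 0.125/(0.0365×0.88×2.15) = 1.81 K/W
1/R_core = 1/R_stud + 1/R_cav → R_core = 0.01032 K/W
R_outer = 0.015/(0.137×2.15) = 0.05093 K/W
R_total = 0.06681 K/W
Q = ΔT/R_total = 27/0.06681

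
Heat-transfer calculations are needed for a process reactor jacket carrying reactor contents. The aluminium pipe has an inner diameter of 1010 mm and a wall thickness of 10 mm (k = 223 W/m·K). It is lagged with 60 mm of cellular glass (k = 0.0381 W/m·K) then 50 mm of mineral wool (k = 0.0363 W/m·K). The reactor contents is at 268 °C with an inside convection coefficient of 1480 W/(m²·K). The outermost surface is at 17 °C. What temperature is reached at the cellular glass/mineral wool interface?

T ≈ 128 °C

Cylindrical conduction, so R = ln(r₂/r₁)/(2πkL) per layer, in series:
R_inner film = 1/(h_i·2πr₁L) = 1/(1480×2π×0.505×1) = 2.129×10^-4 K/W
R_aluminium pipe wall = ln(515/505)/(2π×223×1) = 1.399×10^-5 K/W
R_cellular glass = ln(575/515)/(2π×0.0381×1) = 0.4604 K/W
R_mineral wool = ln(625/575)/(2π×0.0363×1) = 0.3656 K/W
R_total = 0.8262 K/W
Q = ΔT/R_total = 251/0.8262
Q = 304 W/m
T_interface = T_inner − Q·ΣR(inner→interface) = 268 − 304×0.4606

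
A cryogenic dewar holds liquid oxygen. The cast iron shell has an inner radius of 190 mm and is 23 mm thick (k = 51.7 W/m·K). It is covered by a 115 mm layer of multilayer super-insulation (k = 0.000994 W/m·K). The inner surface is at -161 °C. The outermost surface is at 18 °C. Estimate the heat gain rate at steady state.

For a spherical shell R = (1/r₁ − 1/r₂)/(4πk); film R = 1/(h·4πr²). In series:
R_cast iron shell = (1/0.19 − 1/0.213)/(4π×51.7) = 8.748×10^-4 K/W
R_multilayer super-insulation = (1/0.213 − 1/0.328)/(4π×0.000994) = 131.8 K/W
R_total = 131.8 K/W
Q = ΔT/R_total = 179/131.8

Q ≈ 1.36 W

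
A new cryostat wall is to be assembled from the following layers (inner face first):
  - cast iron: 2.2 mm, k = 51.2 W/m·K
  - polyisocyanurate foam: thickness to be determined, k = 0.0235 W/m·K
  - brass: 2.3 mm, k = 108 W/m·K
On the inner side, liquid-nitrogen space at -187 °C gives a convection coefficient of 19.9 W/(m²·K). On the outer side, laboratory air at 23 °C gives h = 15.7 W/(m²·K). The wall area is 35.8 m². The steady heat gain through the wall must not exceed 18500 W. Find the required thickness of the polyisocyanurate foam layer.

L ≈ 6.87 mm

Thermal resistances in series:
R_inner film = 1/(h_i·A) = 1/(19.9×35.8) = 0.001404 K/W
R_cast iron = L/(kA) = 0.0022/(51.2×35.8) = 1.2×10^-6 K/W
R_brass = L/(kA) = 0.0023/(108×35.8) = 5.949×10^-7 K/W
R_outer film = 1/(h_o·A) = 1/(15.7×35.8) = 0.001779 K/W
Sum of the known resistances R_other = 0.003185 K/W
Required total resistance R_tot = ΔT/Q_allow = 210/18500 = 0.01135 K/W
R_polyisocyanurate foam = R_tot − R_other = 0.008167 K/W
L = R·k·A = 0.008167×0.0235×35.8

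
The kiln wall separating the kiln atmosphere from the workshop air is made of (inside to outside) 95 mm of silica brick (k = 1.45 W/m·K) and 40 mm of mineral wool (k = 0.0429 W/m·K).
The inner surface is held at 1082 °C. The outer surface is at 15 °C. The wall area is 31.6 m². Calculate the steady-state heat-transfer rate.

Thermal resistances in series:
R_silica brick = L/(kA) = 0.095/(1.45×31.6) = 0.002073 K/W
R_mineral wool = L/(kA) = 0.04/(0.0429×31.6) = 0.02951 K/W
R_total = 0.03158 K/W
Q = ΔT / R_total = 1067 / 0.03158

Q ≈ 33800 W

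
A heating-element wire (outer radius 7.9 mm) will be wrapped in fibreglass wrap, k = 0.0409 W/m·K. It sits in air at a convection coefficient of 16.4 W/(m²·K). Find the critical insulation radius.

For a cylinder r_cr = k/h = 0.0409/16.4
r_cr = 2.49 mm; since the bare radius (7.9 mm) is above r_cr, any added insulation will reduce heat loss.

r_cr ≈ 2.49 mm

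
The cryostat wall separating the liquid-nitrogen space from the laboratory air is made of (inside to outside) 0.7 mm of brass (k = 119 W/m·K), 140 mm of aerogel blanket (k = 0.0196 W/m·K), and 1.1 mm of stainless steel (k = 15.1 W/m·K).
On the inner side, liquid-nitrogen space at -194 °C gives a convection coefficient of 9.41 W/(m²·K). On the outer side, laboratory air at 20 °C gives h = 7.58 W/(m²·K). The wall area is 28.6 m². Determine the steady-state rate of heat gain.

Treating each layer as a thermal resistance in series:
R_inner film = 1/(h_i·A) = 1/(9.41×28.6) = 0.003716 K/W
R_brass = L/(kA) = 0.0007/(119×28.6) = 2.057×10^-7 K/W
R_aerogel blanket = L/(kA) = 0.14/(0.0196×28.6) = 0.2498 K/W
R_stainless steel = L/(kA) = 0.0011/(15.1×28.6) = 2.547×10^-6 K/W
R_outer film = 1/(h_o·A) = 1/(7.58×28.6) = 0.004613 K/W
R_total = 0.2581 K/W
Q = ΔT / R_total = 214 / 0.2581

Q ≈ 829 W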